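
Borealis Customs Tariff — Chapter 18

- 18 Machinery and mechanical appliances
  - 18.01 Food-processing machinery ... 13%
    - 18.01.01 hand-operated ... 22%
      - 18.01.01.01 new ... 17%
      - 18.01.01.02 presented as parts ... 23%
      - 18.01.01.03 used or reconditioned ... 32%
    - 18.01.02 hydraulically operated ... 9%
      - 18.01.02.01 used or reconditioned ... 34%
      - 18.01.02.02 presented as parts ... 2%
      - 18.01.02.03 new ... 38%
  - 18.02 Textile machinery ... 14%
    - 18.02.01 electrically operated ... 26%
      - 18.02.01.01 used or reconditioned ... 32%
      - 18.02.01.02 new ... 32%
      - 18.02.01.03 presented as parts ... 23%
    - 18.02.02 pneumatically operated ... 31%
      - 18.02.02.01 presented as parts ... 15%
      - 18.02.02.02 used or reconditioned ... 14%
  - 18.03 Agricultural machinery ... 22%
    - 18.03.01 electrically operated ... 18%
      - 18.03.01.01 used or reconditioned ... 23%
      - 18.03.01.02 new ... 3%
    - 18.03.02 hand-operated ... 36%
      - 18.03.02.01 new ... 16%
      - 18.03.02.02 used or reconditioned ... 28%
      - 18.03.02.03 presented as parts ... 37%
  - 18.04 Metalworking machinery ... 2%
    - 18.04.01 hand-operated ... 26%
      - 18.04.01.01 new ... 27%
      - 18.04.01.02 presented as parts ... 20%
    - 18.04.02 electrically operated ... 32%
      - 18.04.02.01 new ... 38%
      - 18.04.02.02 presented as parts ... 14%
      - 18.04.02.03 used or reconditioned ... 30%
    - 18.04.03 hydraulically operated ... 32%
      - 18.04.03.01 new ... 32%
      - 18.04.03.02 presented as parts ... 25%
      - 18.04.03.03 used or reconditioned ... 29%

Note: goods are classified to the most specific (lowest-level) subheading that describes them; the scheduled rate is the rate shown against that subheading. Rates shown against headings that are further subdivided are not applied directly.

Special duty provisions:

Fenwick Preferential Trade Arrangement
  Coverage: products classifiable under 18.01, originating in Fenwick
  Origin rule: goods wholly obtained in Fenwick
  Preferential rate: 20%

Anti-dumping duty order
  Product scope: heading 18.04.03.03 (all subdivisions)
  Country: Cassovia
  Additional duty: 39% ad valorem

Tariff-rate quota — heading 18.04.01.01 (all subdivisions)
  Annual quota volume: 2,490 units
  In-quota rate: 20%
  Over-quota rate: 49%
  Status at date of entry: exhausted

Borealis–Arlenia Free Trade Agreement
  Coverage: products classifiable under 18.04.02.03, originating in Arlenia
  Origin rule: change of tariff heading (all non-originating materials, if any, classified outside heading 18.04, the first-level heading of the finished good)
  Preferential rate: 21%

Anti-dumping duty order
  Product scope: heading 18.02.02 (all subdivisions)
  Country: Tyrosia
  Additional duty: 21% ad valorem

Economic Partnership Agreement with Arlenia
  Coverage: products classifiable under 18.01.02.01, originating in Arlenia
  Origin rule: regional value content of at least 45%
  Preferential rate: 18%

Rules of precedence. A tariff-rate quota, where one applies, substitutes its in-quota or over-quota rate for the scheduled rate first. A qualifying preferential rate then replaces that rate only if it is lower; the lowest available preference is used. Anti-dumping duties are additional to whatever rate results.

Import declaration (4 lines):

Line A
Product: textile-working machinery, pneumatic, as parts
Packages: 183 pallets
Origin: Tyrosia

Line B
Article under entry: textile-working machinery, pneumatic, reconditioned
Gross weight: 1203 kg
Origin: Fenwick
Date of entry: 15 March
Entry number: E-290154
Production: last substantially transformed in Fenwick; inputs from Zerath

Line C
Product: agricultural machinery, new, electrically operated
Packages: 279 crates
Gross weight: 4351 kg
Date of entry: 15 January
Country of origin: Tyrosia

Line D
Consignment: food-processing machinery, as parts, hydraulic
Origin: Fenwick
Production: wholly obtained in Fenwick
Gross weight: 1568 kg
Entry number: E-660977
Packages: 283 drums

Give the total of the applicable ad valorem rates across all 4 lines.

Line A: textile-working → 18.02; pneumatic → 18.02.02; as parts → 18.02.02.01. Scheduled 15%. anti-dumping (Tyrosia, 18.02.02): +21%; total 15% + 21% = 36%. → 36%.
Line B: textile-working → 18.02; pneumatic → 18.02.02; reconditioned → 18.02.02.02. Scheduled 14%. Fenwick agreement on 18.01: 18.02.02.02 not covered. → 14%.
Line C: agricultural → 18.03; electrically operated → 18.03.01; new → 18.03.01.02. Scheduled 3%. No special measure applies. → 3%.
Line D: food-processing → 18.01; hydraulic → 18.01.02; as parts → 18.01.02.02. Scheduled 2%. Fenwick agreement on 18.01: wholly obtained → 20% available; preference 20% not lower than 2% → no reduction. → 2%.
Sum: 36% + 14% + 3% + 2% = 55%.

55%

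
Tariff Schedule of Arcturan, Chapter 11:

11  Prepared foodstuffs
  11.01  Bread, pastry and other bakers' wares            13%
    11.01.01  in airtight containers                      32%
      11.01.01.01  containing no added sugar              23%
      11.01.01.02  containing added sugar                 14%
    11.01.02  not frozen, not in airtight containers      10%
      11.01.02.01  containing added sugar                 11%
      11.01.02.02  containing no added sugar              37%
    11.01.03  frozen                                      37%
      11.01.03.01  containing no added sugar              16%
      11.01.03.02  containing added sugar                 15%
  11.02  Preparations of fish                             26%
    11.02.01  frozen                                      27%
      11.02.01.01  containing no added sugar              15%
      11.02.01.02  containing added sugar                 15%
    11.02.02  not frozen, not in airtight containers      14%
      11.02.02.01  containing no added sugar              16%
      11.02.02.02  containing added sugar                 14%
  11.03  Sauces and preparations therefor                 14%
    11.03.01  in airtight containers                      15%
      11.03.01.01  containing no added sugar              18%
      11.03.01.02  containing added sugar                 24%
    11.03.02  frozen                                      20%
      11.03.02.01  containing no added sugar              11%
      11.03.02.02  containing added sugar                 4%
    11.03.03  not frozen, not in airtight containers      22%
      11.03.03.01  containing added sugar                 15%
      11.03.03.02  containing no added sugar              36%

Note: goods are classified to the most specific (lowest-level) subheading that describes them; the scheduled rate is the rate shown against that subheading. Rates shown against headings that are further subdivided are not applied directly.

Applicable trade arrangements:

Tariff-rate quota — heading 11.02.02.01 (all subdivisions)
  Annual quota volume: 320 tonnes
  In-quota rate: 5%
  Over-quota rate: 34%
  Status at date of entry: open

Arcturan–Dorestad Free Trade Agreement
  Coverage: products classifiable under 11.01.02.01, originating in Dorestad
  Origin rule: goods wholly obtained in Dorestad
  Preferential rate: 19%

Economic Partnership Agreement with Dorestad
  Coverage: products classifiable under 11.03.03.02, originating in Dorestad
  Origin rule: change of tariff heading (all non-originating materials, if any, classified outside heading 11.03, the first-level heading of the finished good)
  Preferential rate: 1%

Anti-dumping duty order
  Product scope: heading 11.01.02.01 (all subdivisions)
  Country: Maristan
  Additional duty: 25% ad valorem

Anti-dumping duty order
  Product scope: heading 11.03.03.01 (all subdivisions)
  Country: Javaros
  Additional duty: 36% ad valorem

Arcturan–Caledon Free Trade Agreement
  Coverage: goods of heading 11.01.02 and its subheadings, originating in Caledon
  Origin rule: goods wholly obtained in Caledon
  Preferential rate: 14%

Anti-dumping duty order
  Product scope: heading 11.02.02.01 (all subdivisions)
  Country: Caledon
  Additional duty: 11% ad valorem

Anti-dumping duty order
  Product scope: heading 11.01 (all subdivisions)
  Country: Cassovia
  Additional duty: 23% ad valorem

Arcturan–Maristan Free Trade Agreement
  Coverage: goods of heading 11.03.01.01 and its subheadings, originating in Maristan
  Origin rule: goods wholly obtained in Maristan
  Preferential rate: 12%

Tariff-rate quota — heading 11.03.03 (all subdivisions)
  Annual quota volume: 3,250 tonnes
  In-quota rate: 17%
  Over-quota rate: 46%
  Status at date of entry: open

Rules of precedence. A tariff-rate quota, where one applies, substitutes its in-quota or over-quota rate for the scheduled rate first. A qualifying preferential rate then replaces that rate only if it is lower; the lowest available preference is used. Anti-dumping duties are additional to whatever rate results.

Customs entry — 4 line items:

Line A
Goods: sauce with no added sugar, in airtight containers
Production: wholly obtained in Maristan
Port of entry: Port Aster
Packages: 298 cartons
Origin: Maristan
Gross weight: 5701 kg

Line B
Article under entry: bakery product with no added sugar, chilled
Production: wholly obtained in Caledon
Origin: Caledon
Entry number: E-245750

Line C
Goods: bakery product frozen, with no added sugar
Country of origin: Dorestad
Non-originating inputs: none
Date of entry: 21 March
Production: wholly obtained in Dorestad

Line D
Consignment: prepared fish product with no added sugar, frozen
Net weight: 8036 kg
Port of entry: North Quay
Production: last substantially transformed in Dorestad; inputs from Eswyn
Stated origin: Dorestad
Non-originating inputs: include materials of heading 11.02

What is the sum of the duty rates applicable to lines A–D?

57%

Line A: sauce → 11.03; in airtight containers → 11.03.01; with no added sugar → 11.03.01.01. Scheduled 18%. Maristan agreement on 11.03.01.01: wholly obtained → 12% available; preferential 12%. → 12%.
Line B: bakery product → 11.01; chilled → 11.01.02; with no added sugar → 11.01.02.02. Scheduled 37%. Caledon agreement on 11.01.02: wholly obtained → 14% available; preferential 14%. → 14%.
Line C: bakery product → 11.01; frozen → 11.01.03; with no added sugar → 11.01.03.01. Scheduled 16%. Dorestad agreement on 11.01.02.01: 11.01.03.01 not covered; Dorestad agreement on 11.03.03.02: 11.01.03.01 not covered. → 16%.
Line D: prepared fish product → 11.02; frozen → 11.02.01; with no added sugar → 11.02.01.01. Scheduled 15%. Dorestad agreement on 11.01.02.01: 11.02.01.01 not covered; Dorestad agreement on 11.03.03.02: 11.02.01.01 not covered. → 15%.
Sum: 12% + 14% + 16% + 15% = 57%.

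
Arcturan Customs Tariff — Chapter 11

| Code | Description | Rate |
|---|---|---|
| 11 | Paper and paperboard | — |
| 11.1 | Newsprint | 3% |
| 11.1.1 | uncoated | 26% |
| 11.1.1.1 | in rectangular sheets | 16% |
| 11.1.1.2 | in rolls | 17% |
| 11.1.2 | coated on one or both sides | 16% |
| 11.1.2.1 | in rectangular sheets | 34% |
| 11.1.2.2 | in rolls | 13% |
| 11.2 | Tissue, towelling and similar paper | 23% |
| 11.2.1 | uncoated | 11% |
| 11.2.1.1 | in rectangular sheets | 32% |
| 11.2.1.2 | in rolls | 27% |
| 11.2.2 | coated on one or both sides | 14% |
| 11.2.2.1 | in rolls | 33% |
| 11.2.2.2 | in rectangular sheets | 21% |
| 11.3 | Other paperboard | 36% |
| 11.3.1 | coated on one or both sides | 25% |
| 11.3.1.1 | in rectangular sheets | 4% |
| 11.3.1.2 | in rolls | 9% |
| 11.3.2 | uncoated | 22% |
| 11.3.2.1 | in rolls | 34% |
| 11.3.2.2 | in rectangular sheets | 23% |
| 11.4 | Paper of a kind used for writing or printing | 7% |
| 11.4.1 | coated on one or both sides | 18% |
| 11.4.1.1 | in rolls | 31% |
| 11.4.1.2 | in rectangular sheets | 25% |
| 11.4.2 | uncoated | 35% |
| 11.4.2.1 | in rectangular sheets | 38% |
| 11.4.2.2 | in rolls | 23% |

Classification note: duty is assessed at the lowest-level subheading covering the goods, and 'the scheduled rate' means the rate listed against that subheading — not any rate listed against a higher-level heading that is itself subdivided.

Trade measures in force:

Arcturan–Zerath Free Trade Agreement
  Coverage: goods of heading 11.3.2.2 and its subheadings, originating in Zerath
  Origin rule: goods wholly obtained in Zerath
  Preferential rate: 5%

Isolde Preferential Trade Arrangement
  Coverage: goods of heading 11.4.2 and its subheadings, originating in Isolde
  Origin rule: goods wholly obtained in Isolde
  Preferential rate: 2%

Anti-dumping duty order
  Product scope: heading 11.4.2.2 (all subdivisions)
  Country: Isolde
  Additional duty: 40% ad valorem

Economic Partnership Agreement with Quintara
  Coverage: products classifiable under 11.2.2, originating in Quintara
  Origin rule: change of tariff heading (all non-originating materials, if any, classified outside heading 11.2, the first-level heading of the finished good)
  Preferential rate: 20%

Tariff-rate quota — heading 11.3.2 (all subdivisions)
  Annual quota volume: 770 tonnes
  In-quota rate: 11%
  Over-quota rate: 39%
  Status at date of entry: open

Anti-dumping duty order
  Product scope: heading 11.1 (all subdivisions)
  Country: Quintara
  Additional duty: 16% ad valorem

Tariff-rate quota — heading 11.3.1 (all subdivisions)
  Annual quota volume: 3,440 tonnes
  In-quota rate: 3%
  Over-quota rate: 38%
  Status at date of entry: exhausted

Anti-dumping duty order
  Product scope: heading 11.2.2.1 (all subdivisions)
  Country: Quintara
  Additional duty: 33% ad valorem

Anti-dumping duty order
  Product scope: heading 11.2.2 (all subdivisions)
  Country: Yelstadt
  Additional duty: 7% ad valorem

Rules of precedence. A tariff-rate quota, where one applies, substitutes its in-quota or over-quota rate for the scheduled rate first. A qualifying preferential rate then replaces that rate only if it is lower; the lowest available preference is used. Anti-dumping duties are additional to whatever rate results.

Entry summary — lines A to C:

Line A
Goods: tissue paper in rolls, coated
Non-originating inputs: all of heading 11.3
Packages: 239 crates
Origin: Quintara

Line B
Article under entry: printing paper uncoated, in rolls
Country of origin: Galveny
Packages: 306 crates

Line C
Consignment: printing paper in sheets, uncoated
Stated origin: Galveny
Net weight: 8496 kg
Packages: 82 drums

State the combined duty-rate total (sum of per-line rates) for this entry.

114%

Line A: tissue paper → 11.2; coated → 11.2.2; in rolls → 11.2.2.1. Scheduled 33%. Quintara agreement on 11.2.2: CTH met → 20% available; preferential 20%; anti-dumping (Quintara, 11.2.2.1): +33%; total 20% + 33% = 53%. → 53%.
Line B: printing paper → 11.4; uncoated → 11.4.2; in rolls → 11.4.2.2. Scheduled 23%. No special measure applies. → 23%.
Line C: printing paper → 11.4; uncoated → 11.4.2; in sheets → 11.4.2.1. Scheduled 38%. No special measure applies. → 38%.
Sum: 53% + 23% + 38% = 114%.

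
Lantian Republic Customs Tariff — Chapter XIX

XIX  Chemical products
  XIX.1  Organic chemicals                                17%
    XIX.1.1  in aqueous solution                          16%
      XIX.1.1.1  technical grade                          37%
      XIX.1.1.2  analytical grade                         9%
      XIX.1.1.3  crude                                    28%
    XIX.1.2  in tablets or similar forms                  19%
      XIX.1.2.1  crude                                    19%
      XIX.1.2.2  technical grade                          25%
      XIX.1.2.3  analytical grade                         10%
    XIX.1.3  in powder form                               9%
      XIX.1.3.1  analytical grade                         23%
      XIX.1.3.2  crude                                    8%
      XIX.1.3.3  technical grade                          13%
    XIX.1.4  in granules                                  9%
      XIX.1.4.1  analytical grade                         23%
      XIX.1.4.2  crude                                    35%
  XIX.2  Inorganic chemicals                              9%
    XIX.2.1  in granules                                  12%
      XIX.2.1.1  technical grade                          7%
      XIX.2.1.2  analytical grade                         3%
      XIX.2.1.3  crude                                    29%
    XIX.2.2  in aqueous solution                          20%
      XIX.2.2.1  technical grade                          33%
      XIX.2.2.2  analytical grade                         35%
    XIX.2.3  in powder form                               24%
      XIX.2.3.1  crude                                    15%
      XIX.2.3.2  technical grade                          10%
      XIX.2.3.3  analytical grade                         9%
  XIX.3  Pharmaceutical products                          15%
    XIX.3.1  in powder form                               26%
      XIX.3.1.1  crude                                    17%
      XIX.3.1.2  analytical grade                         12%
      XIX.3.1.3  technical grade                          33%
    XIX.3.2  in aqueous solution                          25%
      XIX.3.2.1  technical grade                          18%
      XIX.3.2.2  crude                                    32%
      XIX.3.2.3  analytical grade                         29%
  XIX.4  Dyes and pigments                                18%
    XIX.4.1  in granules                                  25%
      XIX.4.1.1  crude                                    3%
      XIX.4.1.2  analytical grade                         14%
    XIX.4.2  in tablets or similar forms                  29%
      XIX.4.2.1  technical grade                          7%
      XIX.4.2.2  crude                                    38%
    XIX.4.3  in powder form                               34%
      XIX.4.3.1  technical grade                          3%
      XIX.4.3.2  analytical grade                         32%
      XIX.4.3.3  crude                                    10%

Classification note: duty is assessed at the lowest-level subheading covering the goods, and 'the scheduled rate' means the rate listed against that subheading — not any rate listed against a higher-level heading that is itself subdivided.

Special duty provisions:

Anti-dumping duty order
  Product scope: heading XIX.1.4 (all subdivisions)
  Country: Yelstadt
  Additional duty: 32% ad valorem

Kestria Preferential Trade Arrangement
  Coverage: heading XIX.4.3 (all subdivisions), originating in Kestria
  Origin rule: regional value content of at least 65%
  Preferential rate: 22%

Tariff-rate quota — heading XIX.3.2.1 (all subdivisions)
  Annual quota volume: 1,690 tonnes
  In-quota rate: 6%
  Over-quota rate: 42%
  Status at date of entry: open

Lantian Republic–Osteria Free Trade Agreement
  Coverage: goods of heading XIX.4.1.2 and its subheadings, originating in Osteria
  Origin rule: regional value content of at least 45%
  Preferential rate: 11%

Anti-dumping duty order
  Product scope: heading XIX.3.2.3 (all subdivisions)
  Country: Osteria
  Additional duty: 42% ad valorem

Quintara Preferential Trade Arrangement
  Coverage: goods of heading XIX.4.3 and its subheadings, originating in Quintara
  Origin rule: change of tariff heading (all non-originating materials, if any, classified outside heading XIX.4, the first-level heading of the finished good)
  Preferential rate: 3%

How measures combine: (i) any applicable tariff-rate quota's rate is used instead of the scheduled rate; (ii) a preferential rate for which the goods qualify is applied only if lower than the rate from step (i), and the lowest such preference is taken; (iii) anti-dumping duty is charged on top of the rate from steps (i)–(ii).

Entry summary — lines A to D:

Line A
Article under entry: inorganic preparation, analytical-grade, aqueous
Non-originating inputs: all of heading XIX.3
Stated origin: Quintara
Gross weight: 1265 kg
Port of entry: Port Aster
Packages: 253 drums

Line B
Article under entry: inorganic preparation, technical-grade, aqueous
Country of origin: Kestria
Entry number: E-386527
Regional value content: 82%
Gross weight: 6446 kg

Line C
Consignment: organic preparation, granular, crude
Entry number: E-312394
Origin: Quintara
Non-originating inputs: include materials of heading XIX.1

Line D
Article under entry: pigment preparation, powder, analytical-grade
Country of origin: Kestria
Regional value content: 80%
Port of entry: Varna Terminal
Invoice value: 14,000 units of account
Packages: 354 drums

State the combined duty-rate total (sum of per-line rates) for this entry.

Line A: inorganic → XIX.2; aqueous → XIX.2.2; analytical-grade → XIX.2.2.2. Scheduled 35%. Quintara agreement on XIX.4.3: XIX.2.2.2 not covered. → 35%.
Line B: inorganic → XIX.2; aqueous → XIX.2.2; technical-grade → XIX.2.2.1. Scheduled 33%. Kestria agreement on XIX.4.3: XIX.2.2.1 not covered. → 33%.
Line C: organic → XIX.1; granular → XIX.1.4; crude → XIX.1.4.2. Scheduled 35%. Quintara agreement on XIX.4.3: XIX.1.4.2 not covered. → 35%.
Line D: pigment → XIX.4; powder → XIX.4.3; analytical-grade → XIX.4.3.2. Scheduled 32%. Kestria agreement on XIX.4.3: RVC ≥ 65% → 22% available; preferential 22%. → 22%.
Sum: 35% + 33% + 35% + 22% = 125%.

125%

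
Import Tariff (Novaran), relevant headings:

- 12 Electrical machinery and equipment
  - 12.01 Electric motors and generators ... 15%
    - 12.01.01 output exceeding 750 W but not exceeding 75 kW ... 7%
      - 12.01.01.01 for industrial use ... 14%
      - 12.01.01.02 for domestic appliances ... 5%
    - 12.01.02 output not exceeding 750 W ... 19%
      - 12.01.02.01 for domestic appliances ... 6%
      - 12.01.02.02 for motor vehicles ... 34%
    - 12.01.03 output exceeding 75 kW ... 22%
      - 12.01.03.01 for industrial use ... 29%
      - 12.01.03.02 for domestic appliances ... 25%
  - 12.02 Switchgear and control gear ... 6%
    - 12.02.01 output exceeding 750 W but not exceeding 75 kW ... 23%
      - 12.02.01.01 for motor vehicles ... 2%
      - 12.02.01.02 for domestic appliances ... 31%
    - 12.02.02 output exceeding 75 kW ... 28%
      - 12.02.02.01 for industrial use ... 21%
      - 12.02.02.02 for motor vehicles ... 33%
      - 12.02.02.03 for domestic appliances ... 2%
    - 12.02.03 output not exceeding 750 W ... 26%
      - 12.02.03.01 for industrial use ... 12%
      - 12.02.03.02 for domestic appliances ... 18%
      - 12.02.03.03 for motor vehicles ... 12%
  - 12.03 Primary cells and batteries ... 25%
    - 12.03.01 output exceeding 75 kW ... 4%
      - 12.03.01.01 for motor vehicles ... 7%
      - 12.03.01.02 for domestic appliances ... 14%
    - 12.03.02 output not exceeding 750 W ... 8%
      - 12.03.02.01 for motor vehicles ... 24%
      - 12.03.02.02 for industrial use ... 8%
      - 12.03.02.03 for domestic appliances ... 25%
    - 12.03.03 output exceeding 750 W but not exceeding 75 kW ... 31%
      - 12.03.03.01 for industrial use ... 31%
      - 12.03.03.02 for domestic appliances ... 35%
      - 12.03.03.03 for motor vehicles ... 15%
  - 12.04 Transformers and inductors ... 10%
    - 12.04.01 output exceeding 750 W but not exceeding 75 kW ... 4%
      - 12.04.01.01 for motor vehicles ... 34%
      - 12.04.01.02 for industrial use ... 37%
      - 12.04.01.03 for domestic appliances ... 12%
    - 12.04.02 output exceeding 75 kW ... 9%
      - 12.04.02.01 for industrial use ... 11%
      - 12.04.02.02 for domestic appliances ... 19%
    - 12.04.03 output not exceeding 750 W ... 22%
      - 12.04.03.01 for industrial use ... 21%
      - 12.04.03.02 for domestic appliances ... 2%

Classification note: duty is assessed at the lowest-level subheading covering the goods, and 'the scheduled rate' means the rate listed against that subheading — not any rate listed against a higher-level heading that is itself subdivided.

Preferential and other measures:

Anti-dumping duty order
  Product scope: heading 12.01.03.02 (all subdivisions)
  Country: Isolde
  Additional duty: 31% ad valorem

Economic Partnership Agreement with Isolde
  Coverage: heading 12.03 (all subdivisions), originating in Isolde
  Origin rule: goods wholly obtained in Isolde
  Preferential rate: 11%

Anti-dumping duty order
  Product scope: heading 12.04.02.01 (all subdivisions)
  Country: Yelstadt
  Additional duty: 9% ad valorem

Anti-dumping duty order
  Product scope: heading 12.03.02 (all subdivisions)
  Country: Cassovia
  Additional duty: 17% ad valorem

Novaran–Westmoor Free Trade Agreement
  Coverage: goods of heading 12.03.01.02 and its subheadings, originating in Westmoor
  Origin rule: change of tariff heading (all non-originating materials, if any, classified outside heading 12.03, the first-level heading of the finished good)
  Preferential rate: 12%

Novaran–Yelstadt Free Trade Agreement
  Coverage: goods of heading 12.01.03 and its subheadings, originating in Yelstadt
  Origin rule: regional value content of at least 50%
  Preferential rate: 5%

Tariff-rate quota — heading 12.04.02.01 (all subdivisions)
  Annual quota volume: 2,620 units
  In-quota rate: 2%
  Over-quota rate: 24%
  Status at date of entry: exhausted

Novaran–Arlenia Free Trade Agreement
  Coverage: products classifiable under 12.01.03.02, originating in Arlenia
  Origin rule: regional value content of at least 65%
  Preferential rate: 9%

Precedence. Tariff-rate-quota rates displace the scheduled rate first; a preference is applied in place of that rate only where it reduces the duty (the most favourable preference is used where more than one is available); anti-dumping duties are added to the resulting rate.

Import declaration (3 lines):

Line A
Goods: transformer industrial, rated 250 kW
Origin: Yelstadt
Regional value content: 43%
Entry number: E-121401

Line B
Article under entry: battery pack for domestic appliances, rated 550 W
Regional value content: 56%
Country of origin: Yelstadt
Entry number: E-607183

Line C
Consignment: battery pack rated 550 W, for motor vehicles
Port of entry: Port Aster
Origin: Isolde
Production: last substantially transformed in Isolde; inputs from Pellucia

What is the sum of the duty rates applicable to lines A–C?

Line A: transformer → 12.04; rated 250 kW → 12.04.02; industrial → 12.04.02.01. Scheduled 11%. quota on 12.04.02.01 exhausted → over-quota 24%; Yelstadt agreement on 12.01.03: 12.04.02.01 not covered; anti-dumping (Yelstadt, 12.04.02.01): +9%; total 24% + 9% = 33%. → 33%.
Line B: battery pack → 12.03; rated 550 W → 12.03.02; for domestic appliances → 12.03.02.03. Scheduled 25%. Yelstadt agreement on 12.01.03: 12.03.02.03 not covered. → 25%.
Line C: battery pack → 12.03; rated 550 W → 12.03.02; for motor vehicles → 12.03.02.01. Scheduled 24%. Isolde agreement on 12.03: not wholly obtained. → 24%.
Sum: 33% + 25% + 24% = 82%.

82%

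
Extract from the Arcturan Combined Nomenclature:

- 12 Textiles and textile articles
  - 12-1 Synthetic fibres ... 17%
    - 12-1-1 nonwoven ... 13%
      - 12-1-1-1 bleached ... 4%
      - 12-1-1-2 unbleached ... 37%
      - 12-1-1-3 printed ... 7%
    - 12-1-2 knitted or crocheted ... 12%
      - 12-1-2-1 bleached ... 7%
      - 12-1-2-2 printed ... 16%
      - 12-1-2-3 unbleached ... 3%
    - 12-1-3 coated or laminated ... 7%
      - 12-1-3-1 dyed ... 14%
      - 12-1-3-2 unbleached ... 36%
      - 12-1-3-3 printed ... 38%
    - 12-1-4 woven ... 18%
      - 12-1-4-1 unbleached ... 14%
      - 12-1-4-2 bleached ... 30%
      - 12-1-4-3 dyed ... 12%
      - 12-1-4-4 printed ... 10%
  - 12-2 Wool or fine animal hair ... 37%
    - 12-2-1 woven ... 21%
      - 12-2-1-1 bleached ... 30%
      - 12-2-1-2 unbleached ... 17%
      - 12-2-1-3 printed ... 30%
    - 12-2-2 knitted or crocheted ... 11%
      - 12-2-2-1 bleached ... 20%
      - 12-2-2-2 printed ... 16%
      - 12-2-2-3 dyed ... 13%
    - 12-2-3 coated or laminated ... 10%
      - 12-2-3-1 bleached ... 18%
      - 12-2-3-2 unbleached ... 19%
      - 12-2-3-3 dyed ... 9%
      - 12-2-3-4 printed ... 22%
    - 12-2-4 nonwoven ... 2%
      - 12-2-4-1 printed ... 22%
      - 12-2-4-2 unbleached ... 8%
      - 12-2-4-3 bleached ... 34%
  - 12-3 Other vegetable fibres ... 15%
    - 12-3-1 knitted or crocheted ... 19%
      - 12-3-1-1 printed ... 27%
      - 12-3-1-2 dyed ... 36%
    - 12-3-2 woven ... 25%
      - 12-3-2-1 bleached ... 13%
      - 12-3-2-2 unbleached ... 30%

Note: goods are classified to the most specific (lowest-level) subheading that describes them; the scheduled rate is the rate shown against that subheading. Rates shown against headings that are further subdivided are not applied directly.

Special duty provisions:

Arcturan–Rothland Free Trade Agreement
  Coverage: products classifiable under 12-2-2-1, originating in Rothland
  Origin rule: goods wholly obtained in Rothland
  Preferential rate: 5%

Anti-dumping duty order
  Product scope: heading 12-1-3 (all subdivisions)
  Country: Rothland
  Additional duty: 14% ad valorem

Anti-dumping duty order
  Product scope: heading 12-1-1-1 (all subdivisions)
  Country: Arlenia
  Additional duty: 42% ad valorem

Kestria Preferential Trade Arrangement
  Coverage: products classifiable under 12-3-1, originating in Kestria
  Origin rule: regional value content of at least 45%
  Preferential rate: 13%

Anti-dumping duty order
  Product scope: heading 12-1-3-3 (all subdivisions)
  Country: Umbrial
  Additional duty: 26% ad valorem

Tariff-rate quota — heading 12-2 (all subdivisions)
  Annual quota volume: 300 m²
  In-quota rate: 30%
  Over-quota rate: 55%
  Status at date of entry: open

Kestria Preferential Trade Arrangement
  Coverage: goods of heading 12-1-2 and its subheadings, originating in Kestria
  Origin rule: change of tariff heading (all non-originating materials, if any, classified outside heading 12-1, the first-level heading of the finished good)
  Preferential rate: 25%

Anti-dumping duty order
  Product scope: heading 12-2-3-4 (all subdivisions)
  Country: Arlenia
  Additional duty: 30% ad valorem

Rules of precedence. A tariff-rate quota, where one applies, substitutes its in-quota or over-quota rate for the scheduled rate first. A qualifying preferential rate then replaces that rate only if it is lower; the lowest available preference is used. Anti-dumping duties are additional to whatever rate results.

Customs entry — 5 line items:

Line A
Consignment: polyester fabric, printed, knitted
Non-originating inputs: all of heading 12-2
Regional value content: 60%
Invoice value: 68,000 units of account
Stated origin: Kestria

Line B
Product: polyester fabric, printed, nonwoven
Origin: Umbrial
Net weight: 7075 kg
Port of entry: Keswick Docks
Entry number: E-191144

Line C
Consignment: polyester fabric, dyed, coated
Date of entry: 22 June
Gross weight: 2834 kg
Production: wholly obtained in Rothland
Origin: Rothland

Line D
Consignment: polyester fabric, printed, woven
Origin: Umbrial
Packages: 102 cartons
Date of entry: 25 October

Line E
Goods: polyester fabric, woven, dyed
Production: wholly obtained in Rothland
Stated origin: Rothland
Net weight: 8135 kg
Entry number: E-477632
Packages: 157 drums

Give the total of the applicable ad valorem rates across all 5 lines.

Line A: polyester → 12-1; knitted → 12-1-2; printed → 12-1-2-2. Scheduled 16%. Kestria agreement on 12-3-1: 12-1-2-2 not covered; Kestria agreement on 12-1-2: CTH met → 25% available; preference 25% not lower than 16% → no reduction. → 16%.
Line B: polyester → 12-1; nonwoven → 12-1-1; printed → 12-1-1-3. Scheduled 7%. No special measure applies. → 7%.
Line C: polyester → 12-1; coated → 12-1-3; dyed → 12-1-3-1. Scheduled 14%. Rothland agreement on 12-2-2-1: 12-1-3-1 not covered; anti-dumping (Rothland, 12-1-3): +14%; total 14% + 14% = 28%. → 28%.
Line D: polyester → 12-1; woven → 12-1-4; printed → 12-1-4-4. Scheduled 10%. No special measure applies. → 10%.
Line E: polyester → 12-1; woven → 12-1-4; dyed → 12-1-4-3. Scheduled 12%. Rothland agreement on 12-2-2-1: 12-1-4-3 not covered. → 12%.
Sum: 16% + 7% + 28% + 10% + 12% = 73%.

73%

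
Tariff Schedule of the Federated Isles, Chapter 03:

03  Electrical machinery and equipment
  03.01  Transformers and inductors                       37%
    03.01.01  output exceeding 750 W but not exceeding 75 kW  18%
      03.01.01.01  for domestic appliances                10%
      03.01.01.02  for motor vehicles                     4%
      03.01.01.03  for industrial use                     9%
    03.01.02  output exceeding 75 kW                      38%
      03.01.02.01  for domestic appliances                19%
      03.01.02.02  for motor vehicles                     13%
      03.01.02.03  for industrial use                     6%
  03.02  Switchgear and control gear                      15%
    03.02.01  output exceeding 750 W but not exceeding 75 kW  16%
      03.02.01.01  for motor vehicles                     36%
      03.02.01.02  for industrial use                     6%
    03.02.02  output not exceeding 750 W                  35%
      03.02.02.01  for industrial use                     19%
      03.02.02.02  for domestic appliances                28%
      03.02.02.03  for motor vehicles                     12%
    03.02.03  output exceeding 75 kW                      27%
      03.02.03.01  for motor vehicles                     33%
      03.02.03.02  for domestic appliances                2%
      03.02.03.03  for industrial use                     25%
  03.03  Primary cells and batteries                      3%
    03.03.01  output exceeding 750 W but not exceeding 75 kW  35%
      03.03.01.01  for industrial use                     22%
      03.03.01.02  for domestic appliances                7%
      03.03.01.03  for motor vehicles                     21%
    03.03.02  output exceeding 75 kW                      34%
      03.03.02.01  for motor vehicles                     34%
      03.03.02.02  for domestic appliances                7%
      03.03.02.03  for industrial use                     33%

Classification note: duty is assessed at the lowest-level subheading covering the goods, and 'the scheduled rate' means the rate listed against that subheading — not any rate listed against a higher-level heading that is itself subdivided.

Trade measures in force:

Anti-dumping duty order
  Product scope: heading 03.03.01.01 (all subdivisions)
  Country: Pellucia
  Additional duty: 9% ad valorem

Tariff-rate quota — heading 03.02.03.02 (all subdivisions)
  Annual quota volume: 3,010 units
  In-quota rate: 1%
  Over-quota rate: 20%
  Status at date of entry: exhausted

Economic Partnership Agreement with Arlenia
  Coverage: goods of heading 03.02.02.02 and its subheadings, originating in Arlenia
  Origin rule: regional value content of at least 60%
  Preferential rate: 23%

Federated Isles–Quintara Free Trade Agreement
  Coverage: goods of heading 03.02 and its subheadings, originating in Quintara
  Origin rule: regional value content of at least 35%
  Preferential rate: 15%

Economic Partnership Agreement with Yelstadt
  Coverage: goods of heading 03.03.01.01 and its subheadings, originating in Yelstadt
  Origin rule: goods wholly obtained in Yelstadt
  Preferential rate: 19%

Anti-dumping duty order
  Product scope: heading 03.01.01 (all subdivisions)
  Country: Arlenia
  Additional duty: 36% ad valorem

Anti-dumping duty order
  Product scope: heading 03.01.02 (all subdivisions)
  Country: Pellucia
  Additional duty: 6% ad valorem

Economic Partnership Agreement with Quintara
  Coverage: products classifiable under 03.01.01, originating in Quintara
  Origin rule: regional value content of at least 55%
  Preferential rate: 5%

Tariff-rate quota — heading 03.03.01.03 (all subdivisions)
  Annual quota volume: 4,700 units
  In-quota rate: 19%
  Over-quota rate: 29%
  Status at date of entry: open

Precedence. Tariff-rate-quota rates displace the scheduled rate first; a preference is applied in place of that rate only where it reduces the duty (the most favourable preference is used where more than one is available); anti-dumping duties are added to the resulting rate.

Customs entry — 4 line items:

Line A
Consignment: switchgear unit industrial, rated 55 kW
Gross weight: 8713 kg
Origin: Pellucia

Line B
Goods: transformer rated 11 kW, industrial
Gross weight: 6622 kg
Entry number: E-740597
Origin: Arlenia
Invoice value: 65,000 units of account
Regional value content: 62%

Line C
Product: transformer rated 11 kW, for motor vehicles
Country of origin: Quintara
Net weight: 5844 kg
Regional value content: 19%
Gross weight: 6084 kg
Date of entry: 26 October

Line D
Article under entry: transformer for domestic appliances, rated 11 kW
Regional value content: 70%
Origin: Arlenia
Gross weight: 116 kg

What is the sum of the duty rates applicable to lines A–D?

Line A: switchgear unit → 03.02; rated 55 kW → 03.02.01; industrial → 03.02.01.02. Scheduled 6%. No special measure applies. → 6%.
Line B: transformer → 03.01; rated 11 kW → 03.01.01; industrial → 03.01.01.03. Scheduled 9%. Arlenia agreement on 03.02.02.02: 03.01.01.03 not covered; anti-dumping (Arlenia, 03.01.01): +36%; total 9% + 36% = 45%. → 45%.
Line C: transformer → 03.01; rated 11 kW → 03.01.01; for motor vehicles → 03.01.01.02. Scheduled 4%. Quintara agreement on 03.02: 03.01.01.02 not covered; Quintara agreement on 03.01.01: RVC < 55%. → 4%.
Line D: transformer → 03.01; rated 11 kW → 03.01.01; for domestic appliances → 03.01.01.01. Scheduled 10%. Arlenia agreement on 03.02.02.02: 03.01.01.01 not covered; anti-dumping (Arlenia, 03.01.01): +36%; total 10% + 36% = 46%. → 46%.
Sum: 6% + 45% + 4% + 46% = 101%.

101%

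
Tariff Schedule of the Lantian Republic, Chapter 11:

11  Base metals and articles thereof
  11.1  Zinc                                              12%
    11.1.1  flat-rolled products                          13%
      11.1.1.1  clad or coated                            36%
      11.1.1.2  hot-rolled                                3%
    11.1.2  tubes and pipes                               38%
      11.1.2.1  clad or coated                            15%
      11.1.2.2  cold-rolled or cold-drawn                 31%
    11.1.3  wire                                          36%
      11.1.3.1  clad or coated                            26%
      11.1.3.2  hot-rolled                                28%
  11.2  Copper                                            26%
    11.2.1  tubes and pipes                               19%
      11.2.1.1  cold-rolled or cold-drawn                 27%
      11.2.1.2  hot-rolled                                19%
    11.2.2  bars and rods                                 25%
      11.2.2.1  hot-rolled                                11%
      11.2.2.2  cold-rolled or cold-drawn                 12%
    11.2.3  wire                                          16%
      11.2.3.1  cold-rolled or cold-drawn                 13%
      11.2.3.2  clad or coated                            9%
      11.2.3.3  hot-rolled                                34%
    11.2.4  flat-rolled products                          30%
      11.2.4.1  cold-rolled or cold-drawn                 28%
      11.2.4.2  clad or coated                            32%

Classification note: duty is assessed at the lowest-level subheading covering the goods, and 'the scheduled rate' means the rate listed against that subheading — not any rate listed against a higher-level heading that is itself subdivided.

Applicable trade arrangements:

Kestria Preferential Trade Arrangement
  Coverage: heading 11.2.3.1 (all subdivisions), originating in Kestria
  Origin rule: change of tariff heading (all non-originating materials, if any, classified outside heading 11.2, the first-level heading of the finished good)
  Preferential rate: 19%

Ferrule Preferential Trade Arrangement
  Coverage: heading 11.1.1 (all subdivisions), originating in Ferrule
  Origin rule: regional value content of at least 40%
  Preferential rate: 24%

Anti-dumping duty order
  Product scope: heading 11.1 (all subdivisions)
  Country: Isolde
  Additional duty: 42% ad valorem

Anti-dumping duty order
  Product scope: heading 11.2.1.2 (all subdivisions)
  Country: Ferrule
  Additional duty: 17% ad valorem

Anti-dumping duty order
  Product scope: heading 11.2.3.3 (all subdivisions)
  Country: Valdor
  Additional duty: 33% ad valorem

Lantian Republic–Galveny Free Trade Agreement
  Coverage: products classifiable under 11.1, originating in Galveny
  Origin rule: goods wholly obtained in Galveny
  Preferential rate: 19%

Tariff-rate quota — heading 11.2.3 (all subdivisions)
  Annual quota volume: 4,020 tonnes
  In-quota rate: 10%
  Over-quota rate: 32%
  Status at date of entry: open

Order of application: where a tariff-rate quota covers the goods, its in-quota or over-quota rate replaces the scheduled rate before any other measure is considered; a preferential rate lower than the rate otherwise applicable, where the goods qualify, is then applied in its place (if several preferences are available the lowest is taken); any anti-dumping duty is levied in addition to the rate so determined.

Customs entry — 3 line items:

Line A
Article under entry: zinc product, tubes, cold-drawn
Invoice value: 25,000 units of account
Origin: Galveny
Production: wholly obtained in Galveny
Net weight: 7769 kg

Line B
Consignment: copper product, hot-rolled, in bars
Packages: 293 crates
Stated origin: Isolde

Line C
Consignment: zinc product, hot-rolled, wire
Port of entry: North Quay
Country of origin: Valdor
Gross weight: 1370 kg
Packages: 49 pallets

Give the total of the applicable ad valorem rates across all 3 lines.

Line A: zinc → 11.1; tubes → 11.1.2; cold-drawn → 11.1.2.2. Scheduled 31%. Galveny agreement on 11.1: wholly obtained → 19% available; preferential 19%. → 19%.
Line B: copper → 11.2; in bars → 11.2.2; hot-rolled → 11.2.2.1. Scheduled 11%. No special measure applies. → 11%.
Line C: zinc → 11.1; wire → 11.1.3; hot-rolled → 11.1.3.2. Scheduled 28%. No special measure applies. → 28%.
Sum: 19% + 11% + 28% = 58%.

58%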